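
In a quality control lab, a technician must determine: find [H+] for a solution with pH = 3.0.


[H+] = 10^(-pH) = 10^(-3.0)
= 1.0×10^-3 M

1.0×10^-3 M


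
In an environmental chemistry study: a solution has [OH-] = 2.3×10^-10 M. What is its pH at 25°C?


pOH = -log10([OH-]) = -log10(2.3×10^-10)
= 10 - log10(2.3) = 9.64
pH = 14 - pOH = 14 - 9.64 = 4.36

4.36


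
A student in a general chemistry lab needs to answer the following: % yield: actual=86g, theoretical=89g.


% yield = actual/theoretical × 100
= 86/89 × 100
= 96.63%

96.63%


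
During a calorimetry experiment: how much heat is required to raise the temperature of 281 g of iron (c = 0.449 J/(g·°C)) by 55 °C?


q = mcΔT = 281 × 0.449 × 55
= 6939.30 J

6939.30 J


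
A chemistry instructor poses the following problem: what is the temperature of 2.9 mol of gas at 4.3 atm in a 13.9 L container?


PV = nRT  (R = 0.08206 L·atm/(mol·K))
T = PV/(nR) = 4.3×13.9/(2.9×0.08206)
= 59.77/0.237974
= 251.16 K

251.16 K


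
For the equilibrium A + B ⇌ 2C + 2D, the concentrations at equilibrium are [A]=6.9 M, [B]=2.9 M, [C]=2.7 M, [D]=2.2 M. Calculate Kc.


Kc = [C]^2[D]^2/([A][B])
= (2.7^2 × 2.2^2)/(6.9^1 × 2.9^1)
= 35.2836/20.01
= 1.763

1.763


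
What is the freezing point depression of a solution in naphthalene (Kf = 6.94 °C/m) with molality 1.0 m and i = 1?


ΔTf = Kf × m × i
= 6.94 × 1.0 × 1
= 6.94 °C

6.94 °C


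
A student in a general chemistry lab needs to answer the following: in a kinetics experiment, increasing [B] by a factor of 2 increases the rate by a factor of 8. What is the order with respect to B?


rate ∝ [B]^n
2^n = 8 → n = 3
Order in B: 3

3


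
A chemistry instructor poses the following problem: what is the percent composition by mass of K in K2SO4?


M(K2SO4) = 2×39.1 + 1×32.07 + 4×16.0 = 174.27 g/mol
Mass of K = 2 × 39.1 = 78.20 g/mol
% K = 78.20/174.27 × 100 = 44.87%

44.87%


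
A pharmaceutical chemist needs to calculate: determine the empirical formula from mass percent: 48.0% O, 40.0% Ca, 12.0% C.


Assume 100 g sample. Moles of each element:
  O: 48.0/16.0 = 3.0 mol
  Ca: 40.0/40.08 = 0.998 mol
  C: 12.0/12.01 = 0.999 mol
Divide by smallest (0.998):
  O: 3.0/0.998 = 3.01
  Ca: 0.998/0.998 = 1.0
  C: 0.999/0.998 = 1.0
Empirical formula: CaCO3

CaCO3


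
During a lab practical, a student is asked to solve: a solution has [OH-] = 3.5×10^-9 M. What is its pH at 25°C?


pOH = -log10([OH-]) = -log10(3.5×10^-9)
= 9 - log10(3.5) = 8.46
pH = 14 - pOH = 14 - 8.46 = 5.54

5.54


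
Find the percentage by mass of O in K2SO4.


M(K2SO4) = 2×39.1 + 1×32.07 + 4×16.0 = 174.27 g/mol
Mass of O = 4 × 16.0 = 64.00 g/mol
% O = 64.00/174.27 × 100 = 36.72%

36.72%


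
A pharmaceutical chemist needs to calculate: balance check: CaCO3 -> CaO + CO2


Equation: CaCO3 -> CaO + CO2
Check atoms: C: 1=1, Ca: 1=1, O: 3=3
Balanced

Yes, balanced


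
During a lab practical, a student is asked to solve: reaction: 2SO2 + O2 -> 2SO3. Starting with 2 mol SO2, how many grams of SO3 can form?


Mole ratio SO3:SO2 = 2:2
n(SO3) = 2 × 2/2 = 2.000 mol
mass = 2.000 × 80.07 = 160.14 g

160.14 g


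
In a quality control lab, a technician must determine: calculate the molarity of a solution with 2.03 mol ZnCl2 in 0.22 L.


M = n/V = 2.03/0.22 = 9.227 mol/L

9.227 M


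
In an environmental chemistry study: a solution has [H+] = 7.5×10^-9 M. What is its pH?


pH = -log10([H+]) = -log10(7.5×10^-9)
= 9 - log10(7.5)
= 9 - 0.88
= 8.12

8.12


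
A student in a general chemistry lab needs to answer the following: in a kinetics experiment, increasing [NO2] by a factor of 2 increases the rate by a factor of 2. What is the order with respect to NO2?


rate ∝ [NO2]^n
2^n = 2 → n = 1
Order in NO2: 1

1


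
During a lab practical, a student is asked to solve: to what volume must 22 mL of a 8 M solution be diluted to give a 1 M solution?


C1V1 = C2V2
8 × 22 = 1 × V2
V2 = 176/1 = 176.0 mL

176.0 mL


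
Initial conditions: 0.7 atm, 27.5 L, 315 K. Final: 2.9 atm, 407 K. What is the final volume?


P1V1/T1 = P2V2/T2
V2 = P1V1T2/(T1P2)
= 0.7×27.5×407/(315×2.9)
= 8.577 L

8.577 L


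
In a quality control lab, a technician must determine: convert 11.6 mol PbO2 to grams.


M(PbO2) = 239.2 g/mol
mass = n × M = 11.6 × 239.2 = 2774.72 g

2774.72 g


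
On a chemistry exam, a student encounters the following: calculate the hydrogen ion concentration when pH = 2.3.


[H+] = 10^(-pH) = 10^(-2.3)
= 5.01×10^-3 M

5.01×10^-3 M


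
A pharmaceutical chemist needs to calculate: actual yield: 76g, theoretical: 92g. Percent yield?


% yield = actual/theoretical × 100
= 76/92 × 100
= 82.61%

82.61%


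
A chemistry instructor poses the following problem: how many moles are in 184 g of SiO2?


M(SiO2) = 60.09 g/mol
n = mass/M = 184/60.09 = 3.0621 mol

3.0621 mol


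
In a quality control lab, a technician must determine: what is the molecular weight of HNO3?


M(HNO3) = 1×1.008 + 1×14.01 + 3×16.0
= 1.01 + 14.01 + 48.0
= 63.02 g/mol

63.02 g/mol


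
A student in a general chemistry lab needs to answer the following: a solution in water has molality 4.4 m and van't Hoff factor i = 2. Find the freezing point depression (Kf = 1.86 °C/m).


ΔTf = Kf × m × i
= 1.86 × 4.4 × 2
= 16.368 °C

16.368 °C


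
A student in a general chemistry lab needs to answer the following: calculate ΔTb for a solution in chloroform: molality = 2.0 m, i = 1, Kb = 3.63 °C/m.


ΔTb = Kb × m × i
= 3.63 × 2.0 × 1
= 7.26 °C

7.26 °C


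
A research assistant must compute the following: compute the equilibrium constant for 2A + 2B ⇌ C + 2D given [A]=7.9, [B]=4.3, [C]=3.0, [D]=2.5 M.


Kc = [C][D]^2/([A]^2[B]^2)
= (3.0^1 × 2.5^2)/(7.9^2 × 4.3^2)
= 18.75/1153.9609
= 0.01625

0.01625


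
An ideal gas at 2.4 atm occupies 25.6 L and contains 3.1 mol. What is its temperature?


PV = nRT  (R = 0.08206 L·atm/(mol·K))
T = PV/(nR) = 2.4×25.6/(3.1×0.08206)
= 61.44/0.254386
= 241.52 K

241.52 K


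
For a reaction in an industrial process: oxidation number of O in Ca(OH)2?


O is usually -2
Oxidation number: -2

-2


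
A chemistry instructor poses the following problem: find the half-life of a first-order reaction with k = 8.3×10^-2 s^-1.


t½ = ln2/k = 0.693147/(8.3×10^-2 s^-1)
= 8.351 s

8.351 s


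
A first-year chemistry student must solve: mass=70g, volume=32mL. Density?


ρ = mass/volume
= 70/32
= 2.188 g/mL

2.188 g/mL


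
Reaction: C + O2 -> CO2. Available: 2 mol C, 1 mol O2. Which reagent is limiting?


Mole ratio available / coefficient:
  C: 2/1 = 2.000
  O2: 1/1 = 1.000
Smaller ratio is limiting.

O2


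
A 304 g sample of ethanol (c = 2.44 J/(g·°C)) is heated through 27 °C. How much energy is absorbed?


q = mcΔT = 304 × 2.44 × 27
= 20027.52 J

20027.52 J


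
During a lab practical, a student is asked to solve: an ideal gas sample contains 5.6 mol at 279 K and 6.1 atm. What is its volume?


PV = nRT  (R = 0.08206 L·atm/(mol·K))
V = nRT/P = 5.6×0.08206×279/6.1
= 21.018 L

21.018 L


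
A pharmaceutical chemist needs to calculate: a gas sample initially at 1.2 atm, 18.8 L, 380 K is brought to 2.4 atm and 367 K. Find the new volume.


P1V1/T1 = P2V2/T2
V2 = P1V1T2/(T1P2)
= 1.2×18.8×367/(380×2.4)
= 9.078 L

9.078 L


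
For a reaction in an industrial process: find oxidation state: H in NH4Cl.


H is +1 with nonmetals
Oxidation number: +1

+1


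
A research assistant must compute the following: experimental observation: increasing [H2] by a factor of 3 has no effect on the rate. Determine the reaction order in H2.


rate ∝ [H2]^n
rate ∝ [H2]^0
Order in H2: 0

0


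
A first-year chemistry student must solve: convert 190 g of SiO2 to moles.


M(SiO2) = 60.09 g/mol
n = mass/M = 190/60.09 = 3.1619 mol

3.1619 mol


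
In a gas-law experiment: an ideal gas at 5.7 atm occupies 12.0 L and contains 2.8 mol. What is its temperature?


PV = nRT  (R = 0.08206 L·atm/(mol·K))
T = PV/(nR) = 5.7×12.0/(2.8×0.08206)
= 68.40/0.229768
= 297.69 K

297.69 K


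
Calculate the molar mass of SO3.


M(SO3) = 1×32.07 + 3×16.0
= 32.07 + 48.0
= 80.07 g/mol

80.07 g/mol


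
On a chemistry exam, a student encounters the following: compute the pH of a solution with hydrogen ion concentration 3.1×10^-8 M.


pH = -log10([H+]) = -log10(3.1×10^-8)
= 8 - log10(3.1)
= 8 - 0.49
= 7.51

7.51


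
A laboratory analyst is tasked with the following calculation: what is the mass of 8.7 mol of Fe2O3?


M(Fe2O3) = 159.7 g/mol
mass = n × M = 8.7 × 159.7 = 1389.39 g

1389.39 g


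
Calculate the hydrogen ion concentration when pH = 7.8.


[H+] = 10^(-pH) = 10^(-7.8)
= 1.58×10^-8 M

1.58×10^-8 M


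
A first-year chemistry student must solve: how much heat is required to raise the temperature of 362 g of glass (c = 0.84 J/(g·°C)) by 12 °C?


q = mcΔT = 362 × 0.84 × 12
= 3648.96 J

3648.96 J


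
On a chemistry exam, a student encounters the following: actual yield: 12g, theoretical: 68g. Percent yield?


% yield = actual/theoretical × 100
= 12/68 × 100
= 17.65%

17.65%


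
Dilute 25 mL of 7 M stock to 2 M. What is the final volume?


C1V1 = C2V2
7 × 25 = 2 × V2
V2 = 175/2 = 87.5 mL

87.5 mL


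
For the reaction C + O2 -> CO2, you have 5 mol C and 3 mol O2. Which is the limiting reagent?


Mole ratio available / coefficient:
  C: 5/1 = 5.000
  O2: 3/1 = 3.000
Smaller ratio is limiting.

O2


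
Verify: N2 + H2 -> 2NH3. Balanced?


Equation: N2 + H2 -> 2NH3
Check atoms: H: 2≠6, N: 2=2
Not balanced

No, not balanced


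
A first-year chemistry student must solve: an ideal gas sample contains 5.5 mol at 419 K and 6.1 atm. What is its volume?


PV = nRT  (R = 0.08206 L·atm/(mol·K))
V = nRT/P = 5.5×0.08206×419/6.1
= 31.001 L

31.001 L


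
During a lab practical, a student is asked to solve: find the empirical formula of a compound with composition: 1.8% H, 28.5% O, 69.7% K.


Assume 100 g sample. Moles of each element:
  H: 1.8/1.008 = 1.786 mol
  O: 28.5/16.0 = 1.781 mol
  K: 69.7/39.1 = 1.783 mol
Divide by smallest (1.781):
  H: 1.786/1.781 = 1.0
  O: 1.781/1.781 = 1.0
  K: 1.783/1.781 = 1.0
Empirical formula: KOH

KOH


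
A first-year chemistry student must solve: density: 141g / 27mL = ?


ρ = mass/volume
= 141/27
= 5.222 g/mL

5.222 g/mL


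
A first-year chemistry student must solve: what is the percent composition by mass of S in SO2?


M(SO2) = 1×32.07 + 2×16.0 = 64.07 g/mol
Mass of S = 1 × 32.07 = 32.07 g/mol
% S = 32.07/64.07 × 100 = 50.05%

50.05%


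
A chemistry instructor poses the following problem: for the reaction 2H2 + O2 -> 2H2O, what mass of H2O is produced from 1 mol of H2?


Mole ratio H2O:H2 = 2:2
n(H2O) = 1 × 2/2 = 1.000 mol
mass = 1.000 × 18.02 = 18.02 g

18.02 g


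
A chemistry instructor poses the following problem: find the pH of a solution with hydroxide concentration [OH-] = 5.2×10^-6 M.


pOH = -log10([OH-]) = -log10(5.2×10^-6)
= 6 - log10(5.2) = 5.28
pH = 14 - pOH = 14 - 5.28 = 8.72

8.72


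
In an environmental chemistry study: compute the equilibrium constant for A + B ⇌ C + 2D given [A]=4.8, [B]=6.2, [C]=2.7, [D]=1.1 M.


Kc = [C][D]^2/([A][B])
= (2.7^1 × 1.1^2)/(4.8^1 × 6.2^1)
= 3.267/29.76
= 0.1098

0.1098


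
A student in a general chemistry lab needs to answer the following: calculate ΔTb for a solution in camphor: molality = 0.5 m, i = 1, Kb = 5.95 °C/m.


ΔTb = Kb × m × i
= 5.95 × 0.5 × 1
= 2.975 °C

2.975 °C


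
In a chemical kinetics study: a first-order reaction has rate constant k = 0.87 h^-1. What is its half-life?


t½ = ln2/k = 0.693147/(0.87 h^-1)
= 0.7967 h

0.7967 h


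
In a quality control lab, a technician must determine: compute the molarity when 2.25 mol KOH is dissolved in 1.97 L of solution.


M = n/V = 2.25/1.97 = 1.142 mol/L

1.142 M


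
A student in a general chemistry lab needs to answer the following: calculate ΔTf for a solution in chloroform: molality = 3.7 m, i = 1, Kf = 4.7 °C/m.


ΔTf = Kf × m × i
= 4.7 × 3.7 × 1
= 17.39 °C

17.39 °C


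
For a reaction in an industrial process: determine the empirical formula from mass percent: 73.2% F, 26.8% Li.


Assume 100 g sample. Moles of each element:
  F: 73.2/19.0 = 3.853 mol
  Li: 26.8/6.94 = 3.862 mol
Divide by smallest (3.853):
  F: 3.853/3.853 = 1.0
  Li: 3.862/3.853 = 1.0
Empirical formula: LiF

LiF


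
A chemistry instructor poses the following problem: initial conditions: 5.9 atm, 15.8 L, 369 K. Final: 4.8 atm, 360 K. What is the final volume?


P1V1/T1 = P2V2/T2
V2 = P1V1T2/(T1P2)
= 5.9×15.8×360/(369×4.8)
= 18.947 L

18.947 L


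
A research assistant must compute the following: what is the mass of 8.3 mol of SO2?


M(SO2) = 64.07 g/mol
mass = n × M = 8.3 × 64.07 = 531.78 g

531.78 g


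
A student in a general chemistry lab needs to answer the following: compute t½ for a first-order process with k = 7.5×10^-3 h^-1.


t½ = ln2/k = 0.693147/(7.5×10^-3 h^-1)
= 92.42 h

92.42 h


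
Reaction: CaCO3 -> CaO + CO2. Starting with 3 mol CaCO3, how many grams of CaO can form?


Mole ratio CaO:CaCO3 = 1:1
n(CaO) = 3 × 1/1 = 3.000 mol
mass = 3.000 × 56.08 = 168.24 g

168.24 g


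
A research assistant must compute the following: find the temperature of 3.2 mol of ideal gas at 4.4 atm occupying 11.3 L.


PV = nRT  (R = 0.08206 L·atm/(mol·K))
T = PV/(nR) = 4.4×11.3/(3.2×0.08206)
= 49.72/0.262592
= 189.34 K

189.34 K


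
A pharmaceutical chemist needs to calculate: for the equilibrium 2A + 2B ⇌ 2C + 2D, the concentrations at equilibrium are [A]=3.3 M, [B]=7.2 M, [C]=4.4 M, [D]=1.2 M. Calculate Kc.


Kc = [C]^2[D]^2/([A]^2[B]^2)
= (4.4^2 × 1.2^2)/(3.3^2 × 7.2^2)
= 27.8784/564.5376
= 0.04938

0.04938


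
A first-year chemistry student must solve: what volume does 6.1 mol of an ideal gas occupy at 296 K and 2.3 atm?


PV = nRT  (R = 0.08206 L·atm/(mol·K))
V = nRT/P = 6.1×0.08206×296/2.3
= 64.421 L

64.421 L


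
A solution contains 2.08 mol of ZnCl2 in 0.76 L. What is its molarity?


M = n/V = 2.08/0.76 = 2.737 mol/L

2.737 M


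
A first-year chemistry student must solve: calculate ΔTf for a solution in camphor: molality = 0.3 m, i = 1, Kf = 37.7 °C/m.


ΔTf = Kf × m × i
= 37.7 × 0.3 × 1
= 11.31 °C

11.31 °C


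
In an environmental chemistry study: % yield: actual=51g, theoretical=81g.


% yield = actual/theoretical × 100
= 51/81 × 100
= 62.96%

62.96%


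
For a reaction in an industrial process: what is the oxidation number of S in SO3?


x + 3(-2) = 0, so x = +6
Oxidation number: +6

+6


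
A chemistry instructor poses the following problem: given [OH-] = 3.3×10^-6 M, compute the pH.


pOH = -log10([OH-]) = -log10(3.3×10^-6)
= 6 - log10(3.3) = 5.48
pH = 14 - pOH = 14 - 5.48 = 8.52

8.52


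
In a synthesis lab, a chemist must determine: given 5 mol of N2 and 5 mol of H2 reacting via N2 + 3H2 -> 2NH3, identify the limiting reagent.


Mole ratio available / coefficient:
  N2: 5/1 = 5.000
  H2: 5/3 = 1.667
Smaller ratio is limiting.

H2


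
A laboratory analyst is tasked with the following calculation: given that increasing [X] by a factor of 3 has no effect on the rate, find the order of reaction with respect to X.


rate ∝ [X]^n
rate ∝ [X]^0
Order in X: 0

0


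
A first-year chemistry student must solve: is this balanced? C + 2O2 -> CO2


Equation: C + 2O2 -> CO2
Check atoms: C: 1=1, O: 4≠2
Not balanced

No, not balanced


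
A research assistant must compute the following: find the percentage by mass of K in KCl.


M(KCl) = 1×39.1 + 1×35.45 = 74.55 g/mol
Mass of K = 1 × 39.1 = 39.10 g/mol
% K = 39.10/74.55 × 100 = 52.45%

52.45%


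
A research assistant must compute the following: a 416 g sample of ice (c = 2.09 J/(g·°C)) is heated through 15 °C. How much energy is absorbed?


q = mcΔT = 416 × 2.09 × 15
= 13041.60 J

13041.60 J


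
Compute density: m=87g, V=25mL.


ρ = mass/volume
= 87/25
= 3.48 g/mL

3.48 g/mL


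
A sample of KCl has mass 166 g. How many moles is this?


M(KCl) = 74.55 g/mol
n = mass/M = 166/74.55 = 2.2267 mol

2.2267 mol


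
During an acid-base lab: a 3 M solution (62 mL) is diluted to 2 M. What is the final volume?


C1V1 = C2V2
3 × 62 = 2 × V2
V2 = 186/2 = 93.0 mL

93.0 mL


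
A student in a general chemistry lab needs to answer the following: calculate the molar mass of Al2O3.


M(Al2O3) = 2×26.98 + 3×16.0
= 53.96 + 48.0
= 101.96 g/mol

101.96 g/mol


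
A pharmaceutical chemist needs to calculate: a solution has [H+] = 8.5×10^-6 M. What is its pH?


pH = -log10([H+]) = -log10(8.5×10^-6)
= 6 - log10(8.5)
= 6 - 0.93
= 5.07

5.07


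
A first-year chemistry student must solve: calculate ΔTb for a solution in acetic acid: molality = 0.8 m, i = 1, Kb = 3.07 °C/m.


ΔTb = Kb × m × i
= 3.07 × 0.8 × 1
= 2.456 °C

2.456 °C


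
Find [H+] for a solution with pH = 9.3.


[H+] = 10^(-pH) = 10^(-9.3)
= 5.01×10^-10 M

5.01×10^-10 M


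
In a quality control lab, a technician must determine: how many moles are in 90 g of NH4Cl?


M(NH4Cl) = 53.49 g/mol
n = mass/M = 90/53.49 = 1.6826 mol

1.6826 mol


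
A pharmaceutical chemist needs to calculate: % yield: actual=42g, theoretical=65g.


% yield = actual/theoretical × 100
= 42/65 × 100
= 64.62%

64.62%


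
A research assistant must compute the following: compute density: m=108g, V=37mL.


ρ = mass/volume
= 108/37
= 2.919 g/mL

2.919 g/mL


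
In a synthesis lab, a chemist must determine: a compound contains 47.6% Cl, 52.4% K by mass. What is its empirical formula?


Assume 100 g sample. Moles of each element:
  Cl: 47.6/35.45 = 1.343 mol
  K: 52.4/39.1 = 1.34 mol
Divide by smallest (1.34):
  Cl: 1.343/1.34 = 1.0
  K: 1.34/1.34 = 1.0
Empirical formula: KCl

KCl


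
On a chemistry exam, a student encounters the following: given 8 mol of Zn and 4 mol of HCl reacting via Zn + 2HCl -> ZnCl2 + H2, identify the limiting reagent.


Mole ratio available / coefficient:
  Zn: 8/1 = 8.000
  HCl: 4/2 = 2.000
Smaller ratio is limiting.

HCl


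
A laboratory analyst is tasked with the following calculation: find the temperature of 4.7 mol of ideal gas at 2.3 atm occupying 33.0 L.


PV = nRT  (R = 0.08206 L·atm/(mol·K))
T = PV/(nR) = 2.3×33.0/(4.7×0.08206)
= 75.90/0.385682
= 196.79 K

196.79 K


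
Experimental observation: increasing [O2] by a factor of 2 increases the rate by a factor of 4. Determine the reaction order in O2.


rate ∝ [O2]^n
2^n = 4 → n = 2
Order in O2: 2

2


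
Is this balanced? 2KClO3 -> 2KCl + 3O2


Equation: 2KClO3 -> 2KCl + 3O2
Check atoms: Cl: 2=2, K: 2=2, O: 6=6
Balanced

Yes, balanced


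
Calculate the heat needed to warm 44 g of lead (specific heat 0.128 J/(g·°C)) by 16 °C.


q = mcΔT = 44 × 0.128 × 16
= 90.11 J

90.11 J


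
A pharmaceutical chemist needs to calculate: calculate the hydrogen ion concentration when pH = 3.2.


[H+] = 10^(-pH) = 10^(-3.2)
= 6.31×10^-4 M

6.31×10^-4 M


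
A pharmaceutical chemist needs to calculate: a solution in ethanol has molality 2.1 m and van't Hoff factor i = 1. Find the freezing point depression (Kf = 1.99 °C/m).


ΔTf = Kf × m × i
= 1.99 × 2.1 × 1
= 4.179 °C

4.179 °C


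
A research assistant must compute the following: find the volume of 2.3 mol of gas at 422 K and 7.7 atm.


PV = nRT  (R = 0.08206 L·atm/(mol·K))
V = nRT/P = 2.3×0.08206×422/7.7
= 10.344 L

10.344 L


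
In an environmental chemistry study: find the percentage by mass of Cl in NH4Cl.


M(NH4Cl) = 1×14.01 + 4×1.008 + 1×35.45 = 53.492 g/mol
Mass of Cl = 1 × 35.45 = 35.45 g/mol
% Cl = 35.45/53.492 × 100 = 66.27%

66.27%


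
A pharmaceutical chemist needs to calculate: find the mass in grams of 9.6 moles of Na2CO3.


M(Na2CO3) = 105.99 g/mol
mass = n × M = 9.6 × 105.99 = 1017.50 g

1017.50 g


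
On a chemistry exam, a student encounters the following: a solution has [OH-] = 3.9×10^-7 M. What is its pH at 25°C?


pOH = -log10([OH-]) = -log10(3.9×10^-7)
= 7 - log10(3.9) = 6.41
pH = 14 - pOH = 14 - 6.41 = 7.59

7.59


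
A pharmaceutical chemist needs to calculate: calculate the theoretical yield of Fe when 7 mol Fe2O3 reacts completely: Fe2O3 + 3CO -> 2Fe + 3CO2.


Mole ratio Fe:Fe2O3 = 2:1
n(Fe) = 7 × 2/1 = 14.000 mol
mass = 14.000 × 55.85 = 781.9 g

781.9 g


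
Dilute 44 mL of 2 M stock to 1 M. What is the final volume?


C1V1 = C2V2
2 × 44 = 1 × V2
V2 = 88/1 = 88.0 mL

88.0 mL


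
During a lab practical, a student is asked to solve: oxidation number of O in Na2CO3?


O is usually -2
Oxidation number: -2

-2


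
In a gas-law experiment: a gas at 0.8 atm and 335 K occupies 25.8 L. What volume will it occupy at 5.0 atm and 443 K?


P1V1/T1 = P2V2/T2
V2 = P1V1T2/(T1P2)
= 0.8×25.8×443/(335×5.0)
= 5.459 L

5.459 L


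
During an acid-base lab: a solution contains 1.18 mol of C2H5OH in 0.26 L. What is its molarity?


M = n/V = 1.18/0.26 = 4.538 mol/L

4.538 M


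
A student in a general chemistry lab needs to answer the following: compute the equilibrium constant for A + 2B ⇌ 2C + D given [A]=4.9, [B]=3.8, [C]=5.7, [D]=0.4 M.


Kc = [C]^2[D]/([A][B]^2)
= (5.7^2 × 0.4^1)/(4.9^1 × 3.8^2)
= 12.996/70.756
= 0.1837

0.1837


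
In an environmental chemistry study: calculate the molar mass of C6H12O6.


M(C6H12O6) = 6×12.01 + 12×1.008 + 6×16.0
= 72.06 + 12.1 + 96.0
= 180.16 g/mol

180.16 g/mol


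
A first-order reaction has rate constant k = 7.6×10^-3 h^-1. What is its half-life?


t½ = ln2/k = 0.693147/(7.6×10^-3 h^-1)
= 91.20 h

91.20 h


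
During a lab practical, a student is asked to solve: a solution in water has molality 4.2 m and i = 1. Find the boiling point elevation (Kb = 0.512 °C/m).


ΔTb = Kb × m × i
= 0.512 × 4.2 × 1
= 2.1504 °C

2.1504 °C


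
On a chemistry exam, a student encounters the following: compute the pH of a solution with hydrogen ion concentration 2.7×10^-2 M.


pH = -log10([H+]) = -log10(2.7×10^-2)
= 2 - log10(2.7)
= 2 - 0.43
= 1.57

1.57


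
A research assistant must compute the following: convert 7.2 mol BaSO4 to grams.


M(BaSO4) = 233.4 g/mol
mass = n × M = 7.2 × 233.4 = 1680.48 g

1680.48 g


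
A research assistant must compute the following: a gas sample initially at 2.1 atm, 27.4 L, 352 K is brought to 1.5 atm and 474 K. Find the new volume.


P1V1/T1 = P2V2/T2
V2 = P1V1T2/(T1P2)
= 2.1×27.4×474/(352×1.5)
= 51.655 L

51.655 L


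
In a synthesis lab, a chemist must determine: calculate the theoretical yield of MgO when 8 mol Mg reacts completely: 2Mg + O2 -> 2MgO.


Mole ratio MgO:Mg = 2:2
n(MgO) = 8 × 2/2 = 8.000 mol
mass = 8.000 × 40.31 = 322.48 g

322.48 g


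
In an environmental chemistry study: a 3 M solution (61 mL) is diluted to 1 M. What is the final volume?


C1V1 = C2V2
3 × 61 = 1 × V2
V2 = 183/1 = 183.0 mL

183.0 mL


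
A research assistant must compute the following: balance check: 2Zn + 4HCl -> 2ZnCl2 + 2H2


Equation: 2Zn + 4HCl -> 2ZnCl2 + 2H2
Check atoms: Cl: 4=4, H: 4=4, Zn: 2=2
Balanced

Yes, balanced


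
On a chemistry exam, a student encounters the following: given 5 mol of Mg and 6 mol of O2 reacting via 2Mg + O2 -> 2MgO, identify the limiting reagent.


Mole ratio available / coefficient:
  Mg: 5/2 = 2.500
  O2: 6/1 = 6.000
Smaller ratio is limiting.

Mg


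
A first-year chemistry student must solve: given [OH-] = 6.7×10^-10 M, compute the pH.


pOH = -log10([OH-]) = -log10(6.7×10^-10)
= 10 - log10(6.7) = 9.17
pH = 14 - pOH = 14 - 9.17 = 4.83

4.83


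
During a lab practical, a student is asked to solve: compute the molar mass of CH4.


M(CH4) = 1×12.01 + 4×1.008
= 12.01 + 4.03
= 16.04 g/mol

16.04 g/mol


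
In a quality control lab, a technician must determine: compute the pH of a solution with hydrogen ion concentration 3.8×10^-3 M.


pH = -log10([H+]) = -log10(3.8×10^-3)
= 3 - log10(3.8)
= 3 - 0.58
= 2.42

2.42


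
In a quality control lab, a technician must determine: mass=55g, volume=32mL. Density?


ρ = mass/volume
= 55/32
= 1.719 g/mL

1.719 g/mL


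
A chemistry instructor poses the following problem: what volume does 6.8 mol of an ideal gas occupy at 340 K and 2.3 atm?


PV = nRT  (R = 0.08206 L·atm/(mol·K))
V = nRT/P = 6.8×0.08206×340/2.3
= 82.488 L

82.488 L


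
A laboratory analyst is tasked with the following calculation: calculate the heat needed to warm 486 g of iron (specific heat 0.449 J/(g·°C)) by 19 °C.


q = mcΔT = 486 × 0.449 × 19
= 4146.07 J

4146.07 J


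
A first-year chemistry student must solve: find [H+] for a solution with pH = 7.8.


[H+] = 10^(-pH) = 10^(-7.8)
= 1.58×10^-8 M

1.58×10^-8 M


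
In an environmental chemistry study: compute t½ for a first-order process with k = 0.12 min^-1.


t½ = ln2/k = 0.693147/(0.12 min^-1)
= 5.776 min

5.776 min


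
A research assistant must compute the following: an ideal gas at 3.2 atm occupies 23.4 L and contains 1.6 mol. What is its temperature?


PV = nRT  (R = 0.08206 L·atm/(mol·K))
T = PV/(nR) = 3.2×23.4/(1.6×0.08206)
= 74.88/0.131296
= 570.31 K

570.31 K


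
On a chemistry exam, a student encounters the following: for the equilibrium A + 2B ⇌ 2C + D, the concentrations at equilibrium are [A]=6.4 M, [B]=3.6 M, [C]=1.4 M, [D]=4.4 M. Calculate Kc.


Kc = [C]^2[D]/([A][B]^2)
= (1.4^2 × 4.4^1)/(6.4^1 × 3.6^2)
= 8.624/82.944
= 0.1040

0.1040


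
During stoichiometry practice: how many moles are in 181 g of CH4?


M(CH4) = 16.04 g/mol
n = mass/M = 181/16.04 = 11.2843 mol

11.2843 mol


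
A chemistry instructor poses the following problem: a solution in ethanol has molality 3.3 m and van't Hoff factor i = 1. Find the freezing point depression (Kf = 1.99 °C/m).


ΔTf = Kf × m × i
= 1.99 × 3.3 × 1
= 6.567 °C

6.567 °C


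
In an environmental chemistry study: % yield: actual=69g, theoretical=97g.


% yield = actual/theoretical × 100
= 69/97 × 100
= 71.13%

71.13%


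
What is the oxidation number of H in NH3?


H is +1 with nonmetals
Oxidation number: +1

+1


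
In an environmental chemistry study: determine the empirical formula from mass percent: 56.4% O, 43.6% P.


Assume 100 g sample. Moles of each element:
  O: 56.4/16.0 = 3.525 mol
  P: 43.6/30.97 = 1.408 mol
Divide by smallest (1.408):
  O: 3.525/1.408 = 2.5
  P: 1.408/1.408 = 1.0
Multiply all ratios by 2 to obtain whole numbers.
Empirical formula: P2O5

P2O5


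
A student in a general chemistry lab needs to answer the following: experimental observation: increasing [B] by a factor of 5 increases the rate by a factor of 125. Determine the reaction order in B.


rate ∝ [B]^n
5^n = 125 → n = 3
Order in B: 3

3


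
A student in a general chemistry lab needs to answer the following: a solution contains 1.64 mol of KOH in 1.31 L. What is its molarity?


M = n/V = 1.64/1.31 = 1.252 mol/L

1.252 M


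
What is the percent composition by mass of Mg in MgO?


M(MgO) = 1×24.31 + 1×16.0 = 40.31 g/mol
Mass of Mg = 1 × 24.31 = 24.31 g/mol
% Mg = 24.31/40.31 × 100 = 60.31%

60.31%


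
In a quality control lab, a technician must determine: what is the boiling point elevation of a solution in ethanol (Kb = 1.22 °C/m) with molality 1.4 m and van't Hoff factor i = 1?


ΔTb = Kb × m × i
= 1.22 × 1.4 × 1
= 1.708 °C

1.708 °C


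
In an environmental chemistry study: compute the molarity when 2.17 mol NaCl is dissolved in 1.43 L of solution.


M = n/V = 2.17/1.43 = 1.517 mol/L

1.517 M


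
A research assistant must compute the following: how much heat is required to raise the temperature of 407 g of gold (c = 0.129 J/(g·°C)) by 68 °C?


q = mcΔT = 407 × 0.129 × 68
= 3570.20 J

3570.20 J


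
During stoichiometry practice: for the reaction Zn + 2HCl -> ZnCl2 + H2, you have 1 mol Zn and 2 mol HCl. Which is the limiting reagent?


Mole ratio available / coefficient:
  Zn: 1/1 = 1.000
  HCl: 2/2 = 1.000
Smaller ratio is limiting.

neither (stoichiometric); Zn and HCl are fully consumed


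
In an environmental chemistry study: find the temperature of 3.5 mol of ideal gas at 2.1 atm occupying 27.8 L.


PV = nRT  (R = 0.08206 L·atm/(mol·K))
T = PV/(nR) = 2.1×27.8/(3.5×0.08206)
= 58.38/0.287210
= 203.27 K

203.27 K


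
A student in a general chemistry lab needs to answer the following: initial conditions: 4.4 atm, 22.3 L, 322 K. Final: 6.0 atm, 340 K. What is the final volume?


P1V1/T1 = P2V2/T2
V2 = P1V1T2/(T1P2)
= 4.4×22.3×340/(322×6.0)
= 17.267 L

17.267 L


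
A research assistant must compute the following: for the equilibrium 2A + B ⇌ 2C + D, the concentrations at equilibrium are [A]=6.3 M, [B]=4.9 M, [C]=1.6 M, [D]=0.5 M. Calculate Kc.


Kc = [C]^2[D]/([A]^2[B])
= (1.6^2 × 0.5^1)/(6.3^2 × 4.9^1)
= 1.28/194.481
= 0.006582

0.006582


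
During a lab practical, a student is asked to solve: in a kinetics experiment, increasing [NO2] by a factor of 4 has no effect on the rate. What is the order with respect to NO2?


rate ∝ [NO2]^n
rate ∝ [NO2]^0
Order in NO2: 0

0


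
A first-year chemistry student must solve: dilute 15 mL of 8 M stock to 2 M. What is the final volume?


C1V1 = C2V2
8 × 15 = 2 × V2
V2 = 120/2 = 60.0 mL

60.0 mL


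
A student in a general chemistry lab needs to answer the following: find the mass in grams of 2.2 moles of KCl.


M(KCl) = 74.55 g/mol
mass = n × M = 2.2 × 74.55 = 164.01 g

164.01 g


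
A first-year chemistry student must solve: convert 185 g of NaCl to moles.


M(NaCl) = 58.44 g/mol
n = mass/M = 185/58.44 = 3.1656 mol

3.1656 mol


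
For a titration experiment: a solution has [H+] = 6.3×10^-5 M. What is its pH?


pH = -log10([H+]) = -log10(6.3×10^-5)
= 5 - log10(6.3)
= 5 - 0.8
= 4.2

4.2


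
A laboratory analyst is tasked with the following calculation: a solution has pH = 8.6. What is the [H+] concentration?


[H+] = 10^(-pH) = 10^(-8.6)
= 2.51×10^-9 M

2.51×10^-9 M


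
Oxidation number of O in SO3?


O is usually -2
Oxidation number: -2

-2


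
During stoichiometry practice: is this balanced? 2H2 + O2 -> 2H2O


Equation: 2H2 + O2 -> 2H2O
Check atoms: H: 4=4, O: 2=2
Balanced

Yes, balanced


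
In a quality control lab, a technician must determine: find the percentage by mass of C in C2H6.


M(C2H6) = 2×12.01 + 6×1.008 = 30.068 g/mol
Mass of C = 2 × 12.01 = 24.02 g/mol
% C = 24.02/30.068 × 100 = 79.89%

79.89%


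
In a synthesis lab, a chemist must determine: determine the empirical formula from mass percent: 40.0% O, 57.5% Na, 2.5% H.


Assume 100 g sample. Moles of each element:
  O: 40.0/16.0 = 2.5 mol
  Na: 57.5/22.99 = 2.501 mol
  H: 2.5/1.008 = 2.48 mol
Divide by smallest (2.48):
  O: 2.5/2.48 = 1.01
  Na: 2.501/2.48 = 1.01
  H: 2.48/2.48 = 1.0
Empirical formula: NaOH

NaOH


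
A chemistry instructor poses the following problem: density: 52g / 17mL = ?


ρ = mass/volume
= 52/17
= 3.059 g/mL

3.059 g/mL


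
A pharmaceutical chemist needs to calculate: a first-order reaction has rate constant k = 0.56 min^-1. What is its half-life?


t½ = ln2/k = 0.693147/(0.56 min^-1)
= 1.238 min

1.238 min


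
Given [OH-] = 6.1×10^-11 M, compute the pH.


pOH = -log10([OH-]) = -log10(6.1×10^-11)
= 11 - log10(6.1) = 10.21
pH = 14 - pOH = 14 - 10.21 = 3.79

3.79


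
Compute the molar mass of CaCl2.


M(CaCl2) = 1×40.08 + 2×35.45
= 40.08 + 70.9
= 110.98 g/mol

110.98 g/mol


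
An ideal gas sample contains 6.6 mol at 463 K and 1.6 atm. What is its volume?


PV = nRT  (R = 0.08206 L·atm/(mol·K))
V = nRT/P = 6.6×0.08206×463/1.6
= 156.724 L

156.724 L


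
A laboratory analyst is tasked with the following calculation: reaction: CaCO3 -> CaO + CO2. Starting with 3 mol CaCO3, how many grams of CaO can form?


Mole ratio CaO:CaCO3 = 1:1
n(CaO) = 3 × 1/1 = 3.000 mol
mass = 3.000 × 56.08 = 168.24 g

168.24 g


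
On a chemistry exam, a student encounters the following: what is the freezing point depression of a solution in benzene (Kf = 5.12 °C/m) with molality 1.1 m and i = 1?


ΔTf = Kf × m × i
= 5.12 × 1.1 × 1
= 5.632 °C

5.632 °C


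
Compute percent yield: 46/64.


% yield = actual/theoretical × 100
= 46/64 × 100
= 71.88%

71.88%


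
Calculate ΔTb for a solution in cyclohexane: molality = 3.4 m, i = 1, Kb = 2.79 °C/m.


ΔTb = Kb × m × i
= 2.79 × 3.4 × 1
= 9.486 °C

9.486 °C


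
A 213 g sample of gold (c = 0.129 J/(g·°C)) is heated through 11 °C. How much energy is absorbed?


q = mcΔT = 213 × 0.129 × 11
= 302.25 J

302.25 J


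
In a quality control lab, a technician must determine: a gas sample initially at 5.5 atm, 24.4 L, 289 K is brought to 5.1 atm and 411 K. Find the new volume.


P1V1/T1 = P2V2/T2
V2 = P1V1T2/(T1P2)
= 5.5×24.4×411/(289×5.1)
= 37.422 L

37.422 L


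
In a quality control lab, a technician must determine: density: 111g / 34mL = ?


ρ = mass/volume
= 111/34
= 3.265 g/mL

3.265 g/mL


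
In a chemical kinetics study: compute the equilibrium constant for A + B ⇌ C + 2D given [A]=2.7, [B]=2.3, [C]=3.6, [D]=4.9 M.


Kc = [C][D]^2/([A][B])
= (3.6^1 × 4.9^2)/(2.7^1 × 2.3^1)
= 86.436/6.21
= 13.92

13.92


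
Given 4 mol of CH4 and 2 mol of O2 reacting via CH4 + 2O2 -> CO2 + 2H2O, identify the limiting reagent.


Mole ratio available / coefficient:
  CH4: 4/1 = 4.000
  O2: 2/2 = 1.000
Smaller ratio is limiting.

O2


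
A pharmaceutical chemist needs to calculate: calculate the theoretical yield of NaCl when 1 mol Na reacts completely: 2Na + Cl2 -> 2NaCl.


Mole ratio NaCl:Na = 2:2
n(NaCl) = 1 × 2/2 = 1.000 mol
mass = 1.000 × 58.44 = 58.44 g

58.44 g


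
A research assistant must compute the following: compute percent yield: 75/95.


% yield = actual/theoretical × 100
= 75/95 × 100
= 78.95%

78.95%


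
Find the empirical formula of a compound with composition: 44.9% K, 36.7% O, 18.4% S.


Assume 100 g sample. Moles of each element:
  K: 44.9/39.1 = 1.148 mol
  O: 36.7/16.0 = 2.294 mol
  S: 18.4/32.07 = 0.574 mol
Divide by smallest (0.574):
  K: 1.148/0.574 = 2.0
  O: 2.294/0.574 = 4.0
  S: 0.574/0.574 = 1.0
Empirical formula: K2SO4

K2SO4


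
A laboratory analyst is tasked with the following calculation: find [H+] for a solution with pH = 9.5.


[H+] = 10^(-pH) = 10^(-9.5)
= 3.16×10^-10 M

3.16×10^-10 M


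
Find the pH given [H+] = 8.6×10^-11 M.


pH = -log10([H+]) = -log10(8.6×10^-11)
= 11 - log10(8.6)
= 11 - 0.93
= 10.07

10.07


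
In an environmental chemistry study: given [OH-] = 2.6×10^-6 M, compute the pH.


pOH = -log10([OH-]) = -log10(2.6×10^-6)
= 6 - log10(2.6) = 5.59
pH = 14 - pOH = 14 - 5.59 = 8.41

8.41


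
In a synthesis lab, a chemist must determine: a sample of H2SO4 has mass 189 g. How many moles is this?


M(H2SO4) = 98.09 g/mol
n = mass/M = 189/98.09 = 1.9268 mol

1.9268 mol


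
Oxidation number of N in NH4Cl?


x + 4(+1) + (-1) = 0, so x = -3
Oxidation number: -3

-3


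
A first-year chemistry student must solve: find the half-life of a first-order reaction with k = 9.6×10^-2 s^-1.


t½ = ln2/k = 0.693147/(9.6×10^-2 s^-1)
= 7.220 s

7.220 s


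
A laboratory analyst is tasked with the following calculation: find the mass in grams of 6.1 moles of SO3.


M(SO3) = 80.07 g/mol
mass = n × M = 6.1 × 80.07 = 488.43 g

488.43 g


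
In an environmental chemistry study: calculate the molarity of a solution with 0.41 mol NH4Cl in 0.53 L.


M = n/V = 0.41/0.53 = 0.774 mol/L

0.774 M


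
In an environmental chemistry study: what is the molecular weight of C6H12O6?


M(C6H12O6) = 6×12.01 + 12×1.008 + 6×16.0
= 72.06 + 12.1 + 96.0
= 180.16 g/mol

180.16 g/mol


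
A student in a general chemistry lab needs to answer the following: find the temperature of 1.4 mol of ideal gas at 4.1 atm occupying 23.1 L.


PV = nRT  (R = 0.08206 L·atm/(mol·K))
T = PV/(nR) = 4.1×23.1/(1.4×0.08206)
= 94.71/0.114884
= 824.40 K

824.40 K


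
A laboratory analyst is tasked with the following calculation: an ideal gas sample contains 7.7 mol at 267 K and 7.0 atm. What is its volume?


PV = nRT  (R = 0.08206 L·atm/(mol·K))
V = nRT/P = 7.7×0.08206×267/7.0
= 24.101 L

24.101 L


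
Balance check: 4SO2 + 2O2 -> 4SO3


Equation: 4SO2 + 2O2 -> 4SO3
Check atoms: O: 12=12, S: 4=4
Balanced

Yes, balanced


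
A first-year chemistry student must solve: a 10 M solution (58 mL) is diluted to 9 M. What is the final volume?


C1V1 = C2V2
10 × 58 = 9 × V2
V2 = 580/9 = 64.44 mL

64.44 mL


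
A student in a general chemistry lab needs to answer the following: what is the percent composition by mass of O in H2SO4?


M(H2SO4) = 2×1.008 + 1×32.07 + 4×16.0 = 98.086 g/mol
Mass of O = 4 × 16.0 = 64.00 g/mol
% O = 64.00/98.086 × 100 = 65.25%

65.25%


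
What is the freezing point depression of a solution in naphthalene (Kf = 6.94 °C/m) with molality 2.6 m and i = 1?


ΔTf = Kf × m × i
= 6.94 × 2.6 × 1
= 18.044 °C

18.044 °C


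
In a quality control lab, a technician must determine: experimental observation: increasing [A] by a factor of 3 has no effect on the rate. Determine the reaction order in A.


rate ∝ [A]^n
rate ∝ [A]^0
Order in A: 0

0


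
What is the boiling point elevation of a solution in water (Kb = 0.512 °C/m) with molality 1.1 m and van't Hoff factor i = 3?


ΔTb = Kb × m × i
= 0.512 × 1.1 × 3
= 1.6896 °C

1.6896 °C


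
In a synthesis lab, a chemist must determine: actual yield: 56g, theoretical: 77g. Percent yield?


% yield = actual/theoretical × 100
= 56/77 × 100
= 72.73%

72.73%


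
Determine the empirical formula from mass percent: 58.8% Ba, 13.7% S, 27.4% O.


Assume 100 g sample. Moles of each element:
  Ba: 58.8/137.33 = 0.428 mol
  S: 13.7/32.07 = 0.427 mol
  O: 27.4/16.0 = 1.712 mol
Divide by smallest (0.427):
  Ba: 0.428/0.427 = 1.0
  S: 0.427/0.427 = 1.0
  O: 1.712/0.427 = 4.01
Empirical formula: BaSO4

BaSO4


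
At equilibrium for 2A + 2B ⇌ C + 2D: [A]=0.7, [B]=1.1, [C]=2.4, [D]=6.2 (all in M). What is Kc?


Kc = [C][D]^2/([A]^2[B]^2)
= (2.4^1 × 6.2^2)/(0.7^2 × 1.1^2)
= 92.256/0.5929
= 155.6

155.6


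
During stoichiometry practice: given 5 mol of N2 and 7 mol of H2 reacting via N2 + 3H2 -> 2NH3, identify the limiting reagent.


Mole ratio available / coefficient:
  N2: 5/1 = 5.000
  H2: 7/3 = 2.333
Smaller ratio is limiting.

H2


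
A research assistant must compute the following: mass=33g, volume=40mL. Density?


ρ = mass/volume
= 33/40
= 0.825 g/mL

0.825 g/mL


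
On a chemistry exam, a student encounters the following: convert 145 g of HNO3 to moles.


M(HNO3) = 63.02 g/mol
n = mass/M = 145/63.02 = 2.3009 mol

2.3009 mol


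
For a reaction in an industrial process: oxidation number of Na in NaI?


Group 1 metal: +1
Oxidation number: +1

+1


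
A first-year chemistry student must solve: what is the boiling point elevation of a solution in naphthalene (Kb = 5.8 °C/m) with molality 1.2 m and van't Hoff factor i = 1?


ΔTb = Kb × m × i
= 5.8 × 1.2 × 1
= 6.96 °C

6.96 °C


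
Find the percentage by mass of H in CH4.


M(CH4) = 1×12.01 + 4×1.008 = 16.042 g/mol
Mass of H = 4 × 1.008 = 4.032 g/mol
% H = 4.032/16.042 × 100 = 25.13%

25.13%
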